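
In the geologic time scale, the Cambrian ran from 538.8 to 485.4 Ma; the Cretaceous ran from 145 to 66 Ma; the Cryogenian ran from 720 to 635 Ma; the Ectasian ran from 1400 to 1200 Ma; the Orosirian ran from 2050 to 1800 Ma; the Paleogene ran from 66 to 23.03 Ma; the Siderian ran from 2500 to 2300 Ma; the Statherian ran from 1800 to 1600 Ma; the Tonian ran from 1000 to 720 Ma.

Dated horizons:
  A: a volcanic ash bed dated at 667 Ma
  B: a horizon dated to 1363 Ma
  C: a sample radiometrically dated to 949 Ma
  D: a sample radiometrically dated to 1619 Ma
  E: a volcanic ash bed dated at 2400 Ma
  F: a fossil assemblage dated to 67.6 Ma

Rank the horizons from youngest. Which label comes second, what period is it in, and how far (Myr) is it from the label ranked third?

A, in the Cryogenian; 282 million years to C

Sorted youngest-first by Ma: F (67.6), A (667), C (949), B (1363), D (1619), E (2400).
The second youngest is A at 667 Ma, which lies in 720–635 Ma: the Cryogenian.
The third youngest is C at 949 Ma; separation = |667 − 949| = 282 Myr.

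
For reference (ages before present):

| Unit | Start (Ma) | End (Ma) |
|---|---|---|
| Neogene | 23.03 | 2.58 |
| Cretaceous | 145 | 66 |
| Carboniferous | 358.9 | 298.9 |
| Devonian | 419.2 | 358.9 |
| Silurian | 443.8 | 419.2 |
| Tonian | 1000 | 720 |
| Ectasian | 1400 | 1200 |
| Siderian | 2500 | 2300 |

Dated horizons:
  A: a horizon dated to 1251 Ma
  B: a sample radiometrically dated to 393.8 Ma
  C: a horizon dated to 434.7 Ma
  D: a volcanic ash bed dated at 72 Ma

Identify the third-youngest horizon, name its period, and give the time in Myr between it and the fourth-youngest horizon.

C, in the Silurian; 816.3 million years to A

Sorted youngest-first by Ma: D (72), B (393.8), C (434.7), A (1251).
The third youngest is C at 434.7 Ma, which lies in 443.8–419.2 Ma: the Silurian.
The fourth youngest is A at 1251 Ma; separation = |434.7 − 1251| = 816.3 Myr.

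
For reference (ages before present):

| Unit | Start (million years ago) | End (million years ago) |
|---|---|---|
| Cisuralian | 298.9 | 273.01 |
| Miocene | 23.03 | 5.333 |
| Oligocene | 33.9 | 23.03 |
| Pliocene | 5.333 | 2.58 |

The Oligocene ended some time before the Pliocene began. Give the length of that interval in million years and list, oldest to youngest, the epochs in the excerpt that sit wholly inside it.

The Oligocene closes at 23.03 Ma and the Pliocene opens at 5.333 Ma, so the interval is 23.03 − 5.333 = 17.697 Myr.
An epoch fits inside if it starts at or after 23.03 Ma and ends at or before 5.333 Ma; oldest first that gives Miocene.

17.697 million years; Miocene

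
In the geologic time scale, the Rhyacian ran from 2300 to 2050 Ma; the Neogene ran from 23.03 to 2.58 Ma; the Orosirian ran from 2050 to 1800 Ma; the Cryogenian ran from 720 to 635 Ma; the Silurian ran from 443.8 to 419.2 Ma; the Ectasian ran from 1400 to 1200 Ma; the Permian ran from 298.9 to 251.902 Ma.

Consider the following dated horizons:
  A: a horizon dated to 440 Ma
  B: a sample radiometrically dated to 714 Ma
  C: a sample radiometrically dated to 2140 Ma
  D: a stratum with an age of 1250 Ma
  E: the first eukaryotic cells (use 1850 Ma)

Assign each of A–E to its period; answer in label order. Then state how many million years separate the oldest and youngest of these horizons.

A — Silurian; B — Cryogenian; C — Rhyacian; D — Ectasian; E — Orosirian; span 1700 million years

Match each age against the start–end ranges in the excerpt: A = 440 Ma → Silurian (443.8–419.2); B = 714 Ma → Cryogenian (720–635); C = 2140 Ma → Rhyacian (2300–2050); D = 1250 Ma → Ectasian (1400–1200); E = 1850 Ma → Orosirian (2050–1800).
The largest age is 2140 Ma and the smallest is 440 Ma; their difference is 1700 Myr.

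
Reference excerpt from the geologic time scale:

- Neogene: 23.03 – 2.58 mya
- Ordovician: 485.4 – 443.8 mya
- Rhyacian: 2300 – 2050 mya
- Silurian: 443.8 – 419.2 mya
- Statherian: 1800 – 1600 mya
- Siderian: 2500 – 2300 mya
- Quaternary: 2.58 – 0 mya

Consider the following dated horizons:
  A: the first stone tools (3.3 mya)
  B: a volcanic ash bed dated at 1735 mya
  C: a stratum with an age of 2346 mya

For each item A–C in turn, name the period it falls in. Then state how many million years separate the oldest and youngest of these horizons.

A — Neogene; B — Statherian; C — Siderian; span 2342.7 million years

A: 3.3 Ma lies in 23.03–2.58 Ma, so Neogene.
B: 1735 Ma lies in 1800–1600 Ma, so Statherian.
C: 2346 Ma lies in 2500–2300 Ma, so Siderian.
Oldest = 2346 Ma, youngest = 3.3 Ma → span 2342.7 Myr.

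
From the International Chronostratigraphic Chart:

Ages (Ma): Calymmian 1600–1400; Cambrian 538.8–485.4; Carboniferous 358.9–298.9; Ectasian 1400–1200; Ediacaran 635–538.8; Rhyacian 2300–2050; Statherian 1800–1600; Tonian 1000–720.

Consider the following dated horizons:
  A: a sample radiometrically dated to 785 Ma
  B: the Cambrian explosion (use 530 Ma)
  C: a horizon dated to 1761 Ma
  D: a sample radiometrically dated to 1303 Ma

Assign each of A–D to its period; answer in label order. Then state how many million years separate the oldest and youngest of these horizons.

A: 785 Ma lies in 1000–720 Ma, so Tonian.
B: 530 Ma lies in 538.8–485.4 Ma, so Cambrian.
C: 1761 Ma lies in 1800–1600 Ma, so Statherian.
D: 1303 Ma lies in 1400–1200 Ma, so Ectasian.
Oldest = 1761 Ma, youngest = 530 Ma → span 1231 Myr.

A — Tonian; B — Cambrian; C — Statherian; D — Ectasian; span 1231 million years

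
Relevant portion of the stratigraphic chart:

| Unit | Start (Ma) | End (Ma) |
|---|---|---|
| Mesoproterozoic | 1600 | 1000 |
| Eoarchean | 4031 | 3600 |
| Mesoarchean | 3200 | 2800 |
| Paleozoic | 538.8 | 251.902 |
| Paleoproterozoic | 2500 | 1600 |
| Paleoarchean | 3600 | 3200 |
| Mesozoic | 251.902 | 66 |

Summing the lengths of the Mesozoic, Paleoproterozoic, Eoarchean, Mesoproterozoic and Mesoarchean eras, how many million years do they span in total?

2516.902 million years

Each duration: Mesozoic = 185.902; Paleoproterozoic = 900; Eoarchean = 431; Mesoproterozoic = 600; Mesoarchean = 400.
Sum: 185.902 + 900 + 431 + 600 + 400 = 2516.902 Myr.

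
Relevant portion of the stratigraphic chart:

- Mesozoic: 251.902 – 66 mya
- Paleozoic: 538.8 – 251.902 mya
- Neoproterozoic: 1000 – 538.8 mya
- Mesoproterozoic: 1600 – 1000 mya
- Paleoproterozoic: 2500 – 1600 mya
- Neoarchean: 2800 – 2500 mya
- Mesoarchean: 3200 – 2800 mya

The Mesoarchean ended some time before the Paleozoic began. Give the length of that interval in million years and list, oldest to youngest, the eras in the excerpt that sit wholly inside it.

End of Mesoarchean = 2800 Ma; start of Paleozoic = 538.8 Ma.
Gap = 2800 − 538.8 = 2261.2 Myr.
Eras wholly inside 2800–538.8 Ma: Neoarchean (2800–2500), Paleoproterozoic (2500–1600), Mesoproterozoic (1600–1000), Neoproterozoic (1000–538.8).

2261.2 million years; Neoarchean, Paleoproterozoic, Mesoproterozoic, Neoproterozoic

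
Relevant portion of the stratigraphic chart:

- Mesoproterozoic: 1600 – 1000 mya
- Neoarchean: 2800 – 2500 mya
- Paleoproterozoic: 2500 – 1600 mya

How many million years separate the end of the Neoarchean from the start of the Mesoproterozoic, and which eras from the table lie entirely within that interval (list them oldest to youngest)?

The Neoarchean closes at 2500 Ma and the Mesoproterozoic opens at 1600 Ma, so the interval is 2500 − 1600 = 900 Myr.
An era fits inside if it starts at or after 2500 Ma and ends at or before 1600 Ma; oldest first that gives Paleoproterozoic.

900 million years; Paleoproterozoic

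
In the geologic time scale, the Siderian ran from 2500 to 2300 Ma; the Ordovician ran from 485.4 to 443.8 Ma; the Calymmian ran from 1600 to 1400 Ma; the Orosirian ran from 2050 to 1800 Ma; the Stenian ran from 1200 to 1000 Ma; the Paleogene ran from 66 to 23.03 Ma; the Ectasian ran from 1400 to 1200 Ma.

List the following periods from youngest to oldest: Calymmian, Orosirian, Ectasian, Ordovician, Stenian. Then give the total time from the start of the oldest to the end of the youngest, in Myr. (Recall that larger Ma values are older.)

Ordovician, Stenian, Ectasian, Calymmian, Orosirian; total span 1606.2 Myr

From the excerpt: Calymmian 1600–1400; Orosirian 2050–1800; Ectasian 1400–1200; Ordovician 485.4–443.8; Stenian 1200–1000 (Ma).
Larger Ma is earlier, so the oldest is Orosirian and the youngest is Ordovician; youngest to oldest: Ordovician, Stenian, Ectasian, Calymmian, Orosirian.
Oldest start 2050 minus youngest end 443.8 gives 1606.2 Myr overall.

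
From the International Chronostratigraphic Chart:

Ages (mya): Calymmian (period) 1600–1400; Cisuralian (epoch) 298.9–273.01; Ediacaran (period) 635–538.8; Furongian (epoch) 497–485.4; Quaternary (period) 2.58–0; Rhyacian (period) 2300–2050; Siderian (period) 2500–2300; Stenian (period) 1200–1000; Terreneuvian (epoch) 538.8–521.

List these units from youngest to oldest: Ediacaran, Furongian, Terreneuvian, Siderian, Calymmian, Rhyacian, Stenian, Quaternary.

The oldest of these is Siderian (starts 2500 Ma) and the youngest is Quaternary (ends 0 Ma).
In between, by decreasing start age: Rhyacian (2300), Calymmian (1600), Stenian (1200), Ediacaran (635), Terreneuvian (538.8), Furongian (497).
Listing youngest first means reversing that sequence.

Quaternary, Furongian, Terreneuvian, Ediacaran, Stenian, Calymmian, Rhyacian, Siderian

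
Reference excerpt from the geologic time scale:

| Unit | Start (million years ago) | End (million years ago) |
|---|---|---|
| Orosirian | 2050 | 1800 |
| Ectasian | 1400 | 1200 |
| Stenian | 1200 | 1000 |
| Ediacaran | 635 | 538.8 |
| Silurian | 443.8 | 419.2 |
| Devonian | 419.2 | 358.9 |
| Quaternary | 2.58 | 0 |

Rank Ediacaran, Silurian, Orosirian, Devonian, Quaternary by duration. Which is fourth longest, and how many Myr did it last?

Durations: Ediacaran 96.2; Silurian 24.6; Orosirian 250; Devonian 60.3; Quaternary 2.58 Myr.
Sorted longest-first: Orosirian (250), Ediacaran (96.2), Devonian (60.3), Silurian (24.6), Quaternary (2.58).
The fourth longest is Silurian at 24.6 Myr.

Silurian, 24.6 million years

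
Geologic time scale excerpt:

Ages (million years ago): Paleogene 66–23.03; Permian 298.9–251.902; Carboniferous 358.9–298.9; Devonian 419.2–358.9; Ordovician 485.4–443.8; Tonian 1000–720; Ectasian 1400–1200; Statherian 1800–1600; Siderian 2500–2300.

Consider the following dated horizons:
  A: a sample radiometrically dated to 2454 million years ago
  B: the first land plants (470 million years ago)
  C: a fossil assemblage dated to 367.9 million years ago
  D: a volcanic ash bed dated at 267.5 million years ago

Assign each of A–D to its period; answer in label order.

Match each age against the start–end ranges in the excerpt: A = 2454 Ma → Siderian (2500–2300); B = 470 Ma → Ordovician (485.4–443.8); C = 367.9 Ma → Devonian (419.2–358.9); D = 267.5 Ma → Permian (298.9–251.902).

A — Siderian; B — Ordovician; C — Devonian; D — Permian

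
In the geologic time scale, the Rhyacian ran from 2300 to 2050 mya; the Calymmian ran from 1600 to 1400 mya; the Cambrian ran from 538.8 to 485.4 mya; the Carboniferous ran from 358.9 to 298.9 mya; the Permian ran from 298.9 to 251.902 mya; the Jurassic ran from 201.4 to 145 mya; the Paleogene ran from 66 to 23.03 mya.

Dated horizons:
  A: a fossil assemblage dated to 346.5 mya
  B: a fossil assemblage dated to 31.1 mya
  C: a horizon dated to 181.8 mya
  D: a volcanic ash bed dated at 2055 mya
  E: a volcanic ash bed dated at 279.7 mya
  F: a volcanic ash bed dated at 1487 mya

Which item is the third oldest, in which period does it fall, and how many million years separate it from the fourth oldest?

A, in the Carboniferous; 66.8 million years to E

Sorted oldest-first by Ma: D (2055), F (1487), A (346.5), E (279.7), C (181.8), B (31.1).
The third oldest is A at 346.5 Ma, which lies in 358.9–298.9 Ma: the Carboniferous.
The fourth oldest is E at 279.7 Ma; separation = |346.5 − 279.7| = 66.8 Myr.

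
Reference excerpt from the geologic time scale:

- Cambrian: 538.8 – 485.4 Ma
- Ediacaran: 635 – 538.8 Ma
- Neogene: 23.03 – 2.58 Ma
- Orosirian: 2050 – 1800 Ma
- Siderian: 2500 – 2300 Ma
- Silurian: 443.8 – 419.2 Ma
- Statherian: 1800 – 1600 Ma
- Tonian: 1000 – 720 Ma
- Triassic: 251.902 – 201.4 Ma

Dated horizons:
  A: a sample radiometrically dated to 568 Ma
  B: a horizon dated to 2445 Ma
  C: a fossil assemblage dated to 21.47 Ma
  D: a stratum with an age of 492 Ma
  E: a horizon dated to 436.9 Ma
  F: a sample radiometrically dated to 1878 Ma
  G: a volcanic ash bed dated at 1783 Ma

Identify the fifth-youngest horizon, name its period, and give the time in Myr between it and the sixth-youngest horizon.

G, in the Statherian; 95 million years to F

Sorted youngest-first by Ma: C (21.47), E (436.9), D (492), A (568), G (1783), F (1878), B (2445).
The fifth youngest is G at 1783 Ma, which lies in 1800–1600 Ma: the Statherian.
The sixth youngest is F at 1878 Ma; separation = |1783 − 1878| = 95 Myr.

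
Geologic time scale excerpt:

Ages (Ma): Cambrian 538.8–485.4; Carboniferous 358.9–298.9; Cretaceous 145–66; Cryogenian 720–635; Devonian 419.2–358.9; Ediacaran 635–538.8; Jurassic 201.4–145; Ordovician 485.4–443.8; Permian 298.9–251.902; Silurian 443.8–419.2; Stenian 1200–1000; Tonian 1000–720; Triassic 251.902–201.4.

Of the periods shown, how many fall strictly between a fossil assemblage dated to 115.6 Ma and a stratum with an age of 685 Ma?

9

685 Ma sits inside the Cryogenian (720–635) and 115.6 Ma inside the Cretaceous (145–66); neither of those is wholly between the two dates.
The listed periods lying completely between them are Ediacaran, Cambrian, Ordovician, Silurian, Devonian, Carboniferous, Permian, Triassic, Jurassic — 9 in all.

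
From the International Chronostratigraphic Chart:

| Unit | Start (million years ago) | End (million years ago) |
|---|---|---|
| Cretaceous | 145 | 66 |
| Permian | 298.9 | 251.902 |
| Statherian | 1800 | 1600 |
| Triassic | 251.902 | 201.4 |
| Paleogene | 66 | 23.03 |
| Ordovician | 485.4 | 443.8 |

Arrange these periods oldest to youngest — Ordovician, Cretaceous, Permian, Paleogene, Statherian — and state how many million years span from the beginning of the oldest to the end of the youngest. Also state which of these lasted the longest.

From the excerpt: Ordovician 485.4–443.8; Cretaceous 145–66; Permian 298.9–251.902; Paleogene 66–23.03; Statherian 1800–1600 (Ma).
Larger Ma is earlier, so the oldest is Statherian and the youngest is Paleogene; oldest to youngest: Statherian, Ordovician, Permian, Cretaceous, Paleogene.
Oldest start 1800 minus youngest end 23.03 gives 1776.97 Myr overall.
Individual lengths (start − end): Paleogene 42.97; Cretaceous 79; Permian 46.998; Statherian 200; Ordovician 41.6. The largest is Statherian at 200 Myr.

Statherian, Ordovician, Permian, Cretaceous, Paleogene; total span 1776.97 Myr; longest is Statherian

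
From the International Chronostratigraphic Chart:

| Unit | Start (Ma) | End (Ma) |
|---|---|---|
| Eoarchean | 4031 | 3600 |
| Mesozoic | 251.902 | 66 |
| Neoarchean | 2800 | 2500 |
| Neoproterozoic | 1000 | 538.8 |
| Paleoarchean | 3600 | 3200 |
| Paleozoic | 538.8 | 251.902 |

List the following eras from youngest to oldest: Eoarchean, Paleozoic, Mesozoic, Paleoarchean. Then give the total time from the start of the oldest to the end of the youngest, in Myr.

From the excerpt: Eoarchean 4031–3600; Paleozoic 538.8–251.902; Mesozoic 251.902–66; Paleoarchean 3600–3200 (Ma).
Larger Ma is earlier, so the oldest is Eoarchean and the youngest is Mesozoic; youngest to oldest: Mesozoic, Paleozoic, Paleoarchean, Eoarchean.
Oldest start 4031 minus youngest end 66 gives 3965 Myr overall.

Mesozoic, Paleozoic, Paleoarchean, Eoarchean; total span 3965 Myr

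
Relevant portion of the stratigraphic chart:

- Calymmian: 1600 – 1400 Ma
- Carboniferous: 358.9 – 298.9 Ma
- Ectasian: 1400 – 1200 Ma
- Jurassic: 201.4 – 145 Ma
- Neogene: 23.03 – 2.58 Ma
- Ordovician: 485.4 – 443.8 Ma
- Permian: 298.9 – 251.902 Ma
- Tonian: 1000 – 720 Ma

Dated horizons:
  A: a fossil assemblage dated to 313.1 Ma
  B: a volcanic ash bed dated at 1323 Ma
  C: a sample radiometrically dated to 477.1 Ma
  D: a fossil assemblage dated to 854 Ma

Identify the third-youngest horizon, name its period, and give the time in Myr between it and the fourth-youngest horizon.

D, in the Tonian; 469 million years to B

Smaller Ma means younger, so youngest first: A 313.1 < C 477.1 < D 854 < B 1323.
Counting 3 along gives D (854 Ma); the excerpt puts that inside the Tonian, 1000–720 Ma.
Next in line is B (1323 Ma), and 1323 − 854 = 469 Myr.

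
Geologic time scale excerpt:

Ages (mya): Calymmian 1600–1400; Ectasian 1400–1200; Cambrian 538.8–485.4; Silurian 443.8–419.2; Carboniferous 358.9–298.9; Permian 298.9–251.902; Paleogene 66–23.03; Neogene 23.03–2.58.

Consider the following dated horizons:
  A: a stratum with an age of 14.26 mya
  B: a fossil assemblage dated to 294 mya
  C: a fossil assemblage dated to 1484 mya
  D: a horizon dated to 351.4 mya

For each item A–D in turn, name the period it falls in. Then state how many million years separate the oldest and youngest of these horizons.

Match each age against the start–end ranges in the excerpt: A = 14.26 Ma → Neogene (23.03–2.58); B = 294 Ma → Permian (298.9–251.902); C = 1484 Ma → Calymmian (1600–1400); D = 351.4 Ma → Carboniferous (358.9–298.9).
The largest age is 1484 Ma and the smallest is 14.26 Ma; their difference is 1469.74 Myr.

A — Neogene; B — Permian; C — Calymmian; D — Carboniferous; span 1469.74 million years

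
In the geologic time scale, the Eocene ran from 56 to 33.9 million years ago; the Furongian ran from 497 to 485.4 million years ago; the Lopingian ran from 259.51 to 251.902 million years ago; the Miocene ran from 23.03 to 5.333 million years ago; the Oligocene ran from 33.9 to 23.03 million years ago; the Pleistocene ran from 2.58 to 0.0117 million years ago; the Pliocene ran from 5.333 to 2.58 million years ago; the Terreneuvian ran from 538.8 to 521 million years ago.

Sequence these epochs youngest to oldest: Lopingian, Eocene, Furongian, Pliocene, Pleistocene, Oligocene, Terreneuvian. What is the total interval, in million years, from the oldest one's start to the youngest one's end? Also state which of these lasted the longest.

Start ages (Ma): Terreneuvian 538.8, Furongian 497, Lopingian 259.51, Eocene 56, Oligocene 33.9, Pliocene 5.333, Pleistocene 2.58.
Ordered youngest to oldest: Pleistocene, Pliocene, Oligocene, Eocene, Lopingian, Furongian, Terreneuvian.
Span = 538.8 − 0.0117 = 538.7883 Myr.
Durations: Pleistocene 2.5683, Oligocene 10.87, Furongian 11.6, Lopingian 7.608, Terreneuvian 17.8, Pliocene 2.753, Eocene 22.1 → longest is Eocene (22.1 Myr).

Pleistocene → Pliocene → Oligocene → Eocene → Lopingian → Furongian → Terreneuvian; total span 538.7883 Myr; longest is Eocene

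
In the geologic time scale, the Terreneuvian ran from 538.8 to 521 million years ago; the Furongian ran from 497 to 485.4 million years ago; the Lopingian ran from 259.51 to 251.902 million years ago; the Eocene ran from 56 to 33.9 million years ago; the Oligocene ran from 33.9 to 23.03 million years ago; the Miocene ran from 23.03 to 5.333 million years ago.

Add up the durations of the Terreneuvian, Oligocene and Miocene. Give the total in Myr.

46.367 million years

Each duration: Terreneuvian = 17.8; Oligocene = 10.87; Miocene = 17.697.
Sum: 17.8 + 10.87 + 17.697 = 46.367 Myr.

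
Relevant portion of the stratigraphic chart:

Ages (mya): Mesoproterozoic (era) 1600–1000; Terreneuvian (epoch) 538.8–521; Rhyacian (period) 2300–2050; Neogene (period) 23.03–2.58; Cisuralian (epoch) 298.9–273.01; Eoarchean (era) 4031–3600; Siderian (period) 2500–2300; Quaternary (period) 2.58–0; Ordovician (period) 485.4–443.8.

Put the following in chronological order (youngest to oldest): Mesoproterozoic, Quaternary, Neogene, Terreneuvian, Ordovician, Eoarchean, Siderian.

Sorting by start age (ascending Ma, since larger Ma = older): Quaternary began 2.58, Neogene began 23.03, Ordovician began 485.4, Terreneuvian began 538.8, Mesoproterozoic began 1600, Siderian began 2500, Eoarchean began 4031.

Quaternary, then Neogene, then Ordovician, then Terreneuvian, then Mesoproterozoic, then Siderian, then Eoarchean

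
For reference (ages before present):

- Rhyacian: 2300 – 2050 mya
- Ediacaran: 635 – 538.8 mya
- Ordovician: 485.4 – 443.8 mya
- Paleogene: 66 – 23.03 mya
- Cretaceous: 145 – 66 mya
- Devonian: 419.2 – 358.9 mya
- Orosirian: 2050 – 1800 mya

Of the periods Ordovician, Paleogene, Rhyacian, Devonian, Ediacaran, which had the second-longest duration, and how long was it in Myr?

Start − end for each: Ordovician 485.4 − 443.8 = 41.6; Paleogene 66 − 23.03 = 42.97; Rhyacian 2300 − 2050 = 250; Devonian 419.2 − 358.9 = 60.3; Ediacaran 635 − 538.8 = 96.2.
Ranking these from longest: Rhyacian > Ediacaran > Devonian > Paleogene > Ordovician.
Position 2 in that ranking is Ediacaran, which lasted 96.2 Myr.

Ediacaran, 96.2 million years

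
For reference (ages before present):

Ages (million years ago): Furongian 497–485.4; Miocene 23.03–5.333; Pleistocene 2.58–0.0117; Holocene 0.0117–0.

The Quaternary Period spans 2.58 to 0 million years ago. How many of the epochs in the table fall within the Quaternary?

2

Epochs inside 2.58–0 Ma: Pleistocene, Holocene — 2 in total.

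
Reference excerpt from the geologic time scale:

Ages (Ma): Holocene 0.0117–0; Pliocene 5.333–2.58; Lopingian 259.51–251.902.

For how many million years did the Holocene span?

0.0117 − 0 = 0.0117 million years.

0.0117 million years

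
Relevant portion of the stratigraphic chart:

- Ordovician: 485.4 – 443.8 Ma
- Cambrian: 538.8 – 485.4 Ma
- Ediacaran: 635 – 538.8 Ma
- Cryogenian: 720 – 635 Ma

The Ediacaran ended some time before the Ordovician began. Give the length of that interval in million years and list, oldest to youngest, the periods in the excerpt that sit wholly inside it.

The Ediacaran closes at 538.8 Ma and the Ordovician opens at 485.4 Ma, so the interval is 538.8 − 485.4 = 53.4 Myr.
A period fits inside if it starts at or after 538.8 Ma and ends at or before 485.4 Ma; oldest first that gives Cambrian.

53.4 million years; Cambrian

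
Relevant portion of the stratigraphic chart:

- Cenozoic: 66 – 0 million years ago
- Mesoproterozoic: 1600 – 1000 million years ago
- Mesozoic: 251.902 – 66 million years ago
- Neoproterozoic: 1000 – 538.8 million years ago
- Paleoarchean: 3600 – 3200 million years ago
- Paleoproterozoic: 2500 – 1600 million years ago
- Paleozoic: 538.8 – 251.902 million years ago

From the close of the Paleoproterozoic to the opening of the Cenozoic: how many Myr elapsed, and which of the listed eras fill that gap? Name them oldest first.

The Paleoproterozoic closes at 1600 Ma and the Cenozoic opens at 66 Ma, so the interval is 1600 − 66 = 1534 Myr.
An era fits inside if it starts at or after 1600 Ma and ends at or before 66 Ma; oldest first that gives Mesoproterozoic, Neoproterozoic, Paleozoic, Mesozoic.

1534 million years; Mesoproterozoic, Neoproterozoic, Paleozoic, Mesozoic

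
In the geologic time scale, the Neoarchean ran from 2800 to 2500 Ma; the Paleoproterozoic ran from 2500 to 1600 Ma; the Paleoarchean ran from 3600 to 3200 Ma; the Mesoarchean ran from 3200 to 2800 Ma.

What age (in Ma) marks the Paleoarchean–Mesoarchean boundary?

The Paleoarchean ends and the Mesoarchean begins at 3200 Ma.

3200 Ma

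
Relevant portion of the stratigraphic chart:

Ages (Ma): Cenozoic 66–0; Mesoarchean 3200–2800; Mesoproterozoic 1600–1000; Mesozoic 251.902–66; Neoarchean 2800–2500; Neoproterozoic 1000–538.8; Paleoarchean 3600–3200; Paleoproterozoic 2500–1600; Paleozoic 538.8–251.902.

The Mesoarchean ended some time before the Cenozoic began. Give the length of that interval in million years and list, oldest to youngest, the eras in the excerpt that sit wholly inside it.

The Mesoarchean closes at 2800 Ma and the Cenozoic opens at 66 Ma, so the interval is 2800 − 66 = 2734 Myr.
An era fits inside if it starts at or after 2800 Ma and ends at or before 66 Ma; oldest first that gives Neoarchean, Paleoproterozoic, Mesoproterozoic, Neoproterozoic, Paleozoic, Mesozoic.

2734 million years; Neoarchean, Paleoproterozoic, Mesoproterozoic, Neoproterozoic, Paleozoic, Mesozoic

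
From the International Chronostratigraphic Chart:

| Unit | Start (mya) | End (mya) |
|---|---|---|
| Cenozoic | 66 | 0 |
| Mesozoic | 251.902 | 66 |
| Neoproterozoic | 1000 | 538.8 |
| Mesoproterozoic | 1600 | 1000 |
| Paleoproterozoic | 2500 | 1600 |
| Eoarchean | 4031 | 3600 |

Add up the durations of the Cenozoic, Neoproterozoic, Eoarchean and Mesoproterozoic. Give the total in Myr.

1558.2 million years

Each duration: Cenozoic = 66; Neoproterozoic = 461.2; Eoarchean = 431; Mesoproterozoic = 600.
Sum: 66 + 461.2 + 431 + 600 = 1558.2 Myr.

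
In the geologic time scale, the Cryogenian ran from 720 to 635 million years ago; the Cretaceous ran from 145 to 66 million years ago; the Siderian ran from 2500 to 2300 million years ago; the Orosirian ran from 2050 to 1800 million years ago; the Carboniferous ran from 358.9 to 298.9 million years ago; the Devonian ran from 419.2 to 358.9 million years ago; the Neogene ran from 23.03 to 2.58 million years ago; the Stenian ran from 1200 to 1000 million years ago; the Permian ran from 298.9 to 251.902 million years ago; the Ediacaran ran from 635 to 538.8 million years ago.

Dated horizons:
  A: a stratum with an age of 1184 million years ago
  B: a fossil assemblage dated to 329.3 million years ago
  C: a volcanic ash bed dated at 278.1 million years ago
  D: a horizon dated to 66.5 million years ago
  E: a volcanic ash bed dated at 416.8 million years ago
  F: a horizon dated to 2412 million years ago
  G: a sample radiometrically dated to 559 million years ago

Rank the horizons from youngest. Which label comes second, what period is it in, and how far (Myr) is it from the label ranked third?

C, in the Permian; 51.2 million years to B

Sorted youngest-first by Ma: D (66.5), C (278.1), B (329.3), E (416.8), G (559), A (1184), F (2412).
The second youngest is C at 278.1 Ma, which lies in 298.9–251.902 Ma: the Permian.
The third youngest is B at 329.3 Ma; separation = |278.1 − 329.3| = 51.2 Myr.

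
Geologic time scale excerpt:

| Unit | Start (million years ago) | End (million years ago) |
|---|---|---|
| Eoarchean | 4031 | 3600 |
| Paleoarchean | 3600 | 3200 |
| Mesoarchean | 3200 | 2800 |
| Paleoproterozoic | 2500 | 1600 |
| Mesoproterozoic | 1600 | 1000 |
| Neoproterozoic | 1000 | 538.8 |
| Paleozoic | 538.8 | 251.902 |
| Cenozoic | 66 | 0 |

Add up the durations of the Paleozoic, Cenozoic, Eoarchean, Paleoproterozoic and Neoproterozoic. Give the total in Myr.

2145.098 million years

Duration is start − end for each: (538.8 − 251.902) + (66 − 0) + (4031 − 3600) + (2500 − 1600) + (1000 − 538.8).
That is 286.898 + 66 + 431 + 900 + 461.2, which totals 2145.098 million years.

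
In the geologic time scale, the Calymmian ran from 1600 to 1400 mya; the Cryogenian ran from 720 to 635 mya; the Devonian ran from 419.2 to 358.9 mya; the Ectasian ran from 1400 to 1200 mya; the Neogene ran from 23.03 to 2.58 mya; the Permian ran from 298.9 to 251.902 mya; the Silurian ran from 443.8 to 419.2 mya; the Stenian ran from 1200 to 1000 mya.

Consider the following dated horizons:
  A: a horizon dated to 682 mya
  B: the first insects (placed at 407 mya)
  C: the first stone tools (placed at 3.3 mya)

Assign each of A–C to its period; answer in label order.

A: 682 Ma lies in 720–635 Ma, so Cryogenian.
B: 407 Ma lies in 419.2–358.9 Ma, so Devonian.
C: 3.3 Ma lies in 23.03–2.58 Ma, so Neogene.

A — Cryogenian; B — Devonian; C — Neogene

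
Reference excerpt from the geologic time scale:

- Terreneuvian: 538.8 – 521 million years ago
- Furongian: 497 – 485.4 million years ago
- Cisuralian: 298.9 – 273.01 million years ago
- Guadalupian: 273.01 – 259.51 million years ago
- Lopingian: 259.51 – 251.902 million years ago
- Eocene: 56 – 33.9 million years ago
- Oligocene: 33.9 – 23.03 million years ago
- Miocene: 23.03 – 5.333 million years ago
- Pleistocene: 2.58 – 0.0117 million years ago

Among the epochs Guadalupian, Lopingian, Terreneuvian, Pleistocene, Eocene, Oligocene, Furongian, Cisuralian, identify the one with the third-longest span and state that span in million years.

Durations: Guadalupian 13.5; Lopingian 7.608; Terreneuvian 17.8; Pleistocene 2.5683; Eocene 22.1; Oligocene 10.87; Furongian 11.6; Cisuralian 25.89 Myr.
Sorted longest-first: Cisuralian (25.89), Eocene (22.1), Terreneuvian (17.8), Guadalupian (13.5), Furongian (11.6), Oligocene (10.87), Lopingian (7.608), Pleistocene (2.5683).
The third longest is Terreneuvian at 17.8 Myr.

Terreneuvian, 17.8 million years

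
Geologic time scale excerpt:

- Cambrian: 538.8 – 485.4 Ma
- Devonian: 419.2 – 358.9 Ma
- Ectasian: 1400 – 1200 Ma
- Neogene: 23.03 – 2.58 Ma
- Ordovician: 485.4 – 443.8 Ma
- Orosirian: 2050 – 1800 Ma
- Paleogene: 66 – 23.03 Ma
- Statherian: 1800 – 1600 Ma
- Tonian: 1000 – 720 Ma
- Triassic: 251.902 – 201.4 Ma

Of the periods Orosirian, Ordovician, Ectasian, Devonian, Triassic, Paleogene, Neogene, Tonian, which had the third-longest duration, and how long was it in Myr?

Ectasian, 200 million years

Durations: Orosirian 250; Ordovician 41.6; Ectasian 200; Devonian 60.3; Triassic 50.502; Paleogene 42.97; Neogene 20.45; Tonian 280 Myr.
Sorted longest-first: Tonian (280), Orosirian (250), Ectasian (200), Devonian (60.3), Triassic (50.502), Paleogene (42.97), Ordovician (41.6), Neogene (20.45).
The third longest is Ectasian at 200 Myr.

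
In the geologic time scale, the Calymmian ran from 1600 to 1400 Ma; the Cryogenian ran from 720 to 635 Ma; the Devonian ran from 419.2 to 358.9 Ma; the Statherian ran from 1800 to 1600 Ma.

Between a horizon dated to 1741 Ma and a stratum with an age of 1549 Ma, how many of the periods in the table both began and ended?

0

The older date is 1741 Ma and the younger is 1549 Ma.
No period both begins after 1741 Ma and ends before 1549 Ma, so the count is 0.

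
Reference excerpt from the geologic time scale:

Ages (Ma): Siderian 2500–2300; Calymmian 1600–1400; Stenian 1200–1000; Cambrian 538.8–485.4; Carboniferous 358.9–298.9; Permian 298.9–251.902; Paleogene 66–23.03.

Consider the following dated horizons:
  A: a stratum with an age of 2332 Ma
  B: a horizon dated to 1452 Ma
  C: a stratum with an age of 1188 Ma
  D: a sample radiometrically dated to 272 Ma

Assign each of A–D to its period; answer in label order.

A: 2332 Ma lies in 2500–2300 Ma, so Siderian.
B: 1452 Ma lies in 1600–1400 Ma, so Calymmian.
C: 1188 Ma lies in 1200–1000 Ma, so Stenian.
D: 272 Ma lies in 298.9–251.902 Ma, so Permian.

A — Siderian; B — Calymmian; C — Stenian; D — Permian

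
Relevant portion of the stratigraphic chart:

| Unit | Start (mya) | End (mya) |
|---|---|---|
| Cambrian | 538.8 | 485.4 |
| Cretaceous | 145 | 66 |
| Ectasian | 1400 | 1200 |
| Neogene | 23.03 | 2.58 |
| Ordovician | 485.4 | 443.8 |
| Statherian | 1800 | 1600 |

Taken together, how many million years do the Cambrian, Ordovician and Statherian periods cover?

295 million years

Each duration: Cambrian = 53.4; Ordovician = 41.6; Statherian = 200.
Sum: 53.4 + 41.6 + 200 = 295 Myr.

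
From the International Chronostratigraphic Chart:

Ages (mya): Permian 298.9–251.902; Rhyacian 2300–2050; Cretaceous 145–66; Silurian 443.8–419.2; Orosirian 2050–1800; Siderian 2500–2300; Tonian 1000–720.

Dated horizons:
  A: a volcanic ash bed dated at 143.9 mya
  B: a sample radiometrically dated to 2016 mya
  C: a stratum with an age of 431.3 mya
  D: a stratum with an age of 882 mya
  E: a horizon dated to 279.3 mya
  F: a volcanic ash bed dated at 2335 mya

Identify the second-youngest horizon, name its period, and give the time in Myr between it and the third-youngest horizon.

Smaller Ma means younger, so youngest first: A 143.9 < E 279.3 < C 431.3 < D 882 < B 2016 < F 2335.
Counting 2 along gives E (279.3 Ma); the excerpt puts that inside the Permian, 298.9–251.902 Ma.
Next in line is C (431.3 Ma), and 431.3 − 279.3 = 152 Myr.

E, in the Permian; 152 million years to C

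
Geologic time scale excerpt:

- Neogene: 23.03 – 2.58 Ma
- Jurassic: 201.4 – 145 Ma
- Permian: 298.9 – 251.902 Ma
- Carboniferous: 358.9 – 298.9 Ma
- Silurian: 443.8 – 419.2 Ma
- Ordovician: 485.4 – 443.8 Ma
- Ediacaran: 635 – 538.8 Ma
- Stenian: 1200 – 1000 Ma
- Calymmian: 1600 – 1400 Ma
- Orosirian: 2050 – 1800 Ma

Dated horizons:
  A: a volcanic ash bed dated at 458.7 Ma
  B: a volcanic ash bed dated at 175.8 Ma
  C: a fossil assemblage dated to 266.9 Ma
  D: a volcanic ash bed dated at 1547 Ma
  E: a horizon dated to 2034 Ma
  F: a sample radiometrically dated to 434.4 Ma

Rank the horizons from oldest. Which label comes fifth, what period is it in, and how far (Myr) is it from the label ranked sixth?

Larger Ma means older, so oldest first: E 2034 > D 1547 > A 458.7 > F 434.4 > C 266.9 > B 175.8.
Counting 5 along gives C (266.9 Ma); the excerpt puts that inside the Permian, 298.9–251.902 Ma.
Next in line is B (175.8 Ma), and 266.9 − 175.8 = 91.1 Myr.

C, in the Permian; 91.1 million years to B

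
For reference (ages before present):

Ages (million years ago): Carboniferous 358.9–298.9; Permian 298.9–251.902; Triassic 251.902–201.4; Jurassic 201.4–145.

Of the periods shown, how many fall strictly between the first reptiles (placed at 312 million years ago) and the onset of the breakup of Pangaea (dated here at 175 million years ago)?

2

The older date is 312 Ma and the younger is 175 Ma.
Periods with start < 312 and end > 175 Ma: Permian (298.9–251.902), Triassic (251.902–201.4).
That is 2 complete periods.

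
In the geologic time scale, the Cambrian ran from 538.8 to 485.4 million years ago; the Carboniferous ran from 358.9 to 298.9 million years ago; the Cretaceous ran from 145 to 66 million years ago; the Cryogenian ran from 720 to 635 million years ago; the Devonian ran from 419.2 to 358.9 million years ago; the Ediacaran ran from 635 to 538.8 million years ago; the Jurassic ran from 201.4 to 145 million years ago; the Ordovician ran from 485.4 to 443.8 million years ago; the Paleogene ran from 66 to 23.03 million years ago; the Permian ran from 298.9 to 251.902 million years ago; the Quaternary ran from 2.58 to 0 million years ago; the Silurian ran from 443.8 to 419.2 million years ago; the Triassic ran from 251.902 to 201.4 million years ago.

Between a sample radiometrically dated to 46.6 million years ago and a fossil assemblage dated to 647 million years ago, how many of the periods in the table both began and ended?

647 Ma sits inside the Cryogenian (720–635) and 46.6 Ma inside the Paleogene (66–23.03); neither of those is wholly between the two dates.
The listed periods lying completely between them are Ediacaran, Cambrian, Ordovician, Silurian, Devonian, Carboniferous, Permian, Triassic, Jurassic, Cretaceous — 10 in all.

10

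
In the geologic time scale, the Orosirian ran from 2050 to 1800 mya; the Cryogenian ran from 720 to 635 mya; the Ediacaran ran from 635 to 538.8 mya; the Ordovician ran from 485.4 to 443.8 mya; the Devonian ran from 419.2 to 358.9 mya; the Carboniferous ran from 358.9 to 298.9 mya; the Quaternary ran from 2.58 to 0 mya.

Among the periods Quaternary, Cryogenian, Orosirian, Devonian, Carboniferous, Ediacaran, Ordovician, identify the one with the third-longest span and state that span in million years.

Cryogenian, 85 million years

Durations: Quaternary 2.58; Cryogenian 85; Orosirian 250; Devonian 60.3; Carboniferous 60; Ediacaran 96.2; Ordovician 41.6 Myr.
Sorted longest-first: Orosirian (250), Ediacaran (96.2), Cryogenian (85), Devonian (60.3), Carboniferous (60), Ordovician (41.6), Quaternary (2.58).
The third longest is Cryogenian at 85 Myr.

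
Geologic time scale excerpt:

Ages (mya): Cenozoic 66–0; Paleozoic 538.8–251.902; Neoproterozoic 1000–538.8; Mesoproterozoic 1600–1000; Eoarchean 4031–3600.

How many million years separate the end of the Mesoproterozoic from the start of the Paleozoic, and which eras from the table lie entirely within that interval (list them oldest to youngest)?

End of Mesoproterozoic = 1000 Ma; start of Paleozoic = 538.8 Ma.
Gap = 1000 − 538.8 = 461.2 Myr.
Eras wholly inside 1000–538.8 Ma: Neoproterozoic (1000–538.8).

461.2 million years; Neoproterozoic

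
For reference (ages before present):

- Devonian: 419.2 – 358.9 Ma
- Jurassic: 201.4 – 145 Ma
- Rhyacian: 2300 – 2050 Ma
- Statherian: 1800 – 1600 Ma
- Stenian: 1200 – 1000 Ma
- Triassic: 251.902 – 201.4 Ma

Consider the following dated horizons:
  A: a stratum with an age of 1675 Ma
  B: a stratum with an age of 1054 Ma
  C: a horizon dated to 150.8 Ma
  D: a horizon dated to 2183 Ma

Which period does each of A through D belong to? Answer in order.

A — Statherian; B — Stenian; C — Jurassic; D — Rhyacian

A: 1675 Ma lies in 1800–1600 Ma, so Statherian.
B: 1054 Ma lies in 1200–1000 Ma, so Stenian.
C: 150.8 Ma lies in 201.4–145 Ma, so Jurassic.
D: 2183 Ma lies in 2300–2050 Ma, so Rhyacian.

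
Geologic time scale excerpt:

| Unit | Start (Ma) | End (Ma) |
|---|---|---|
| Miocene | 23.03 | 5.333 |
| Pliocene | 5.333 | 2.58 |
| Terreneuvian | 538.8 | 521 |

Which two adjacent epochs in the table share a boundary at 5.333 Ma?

The Miocene ends at 5.333 Ma and the Pliocene begins at 5.333 Ma, so they share that boundary.

Miocene and Pliocene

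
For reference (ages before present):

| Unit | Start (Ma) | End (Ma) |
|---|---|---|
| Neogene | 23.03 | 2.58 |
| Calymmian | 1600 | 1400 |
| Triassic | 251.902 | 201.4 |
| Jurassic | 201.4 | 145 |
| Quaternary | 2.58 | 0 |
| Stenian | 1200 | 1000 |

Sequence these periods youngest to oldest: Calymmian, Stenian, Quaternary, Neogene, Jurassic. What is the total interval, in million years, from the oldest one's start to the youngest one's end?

From the excerpt: Calymmian 1600–1400; Stenian 1200–1000; Quaternary 2.58–0; Neogene 23.03–2.58; Jurassic 201.4–145 (Ma).
Larger Ma is earlier, so the oldest is Calymmian and the youngest is Quaternary; youngest to oldest: Quaternary, Neogene, Jurassic, Stenian, Calymmian.
Oldest start 1600 minus youngest end 0 gives 1600 Myr overall.

Quaternary, Neogene, Jurassic, Stenian, Calymmian; total span 1600 Myr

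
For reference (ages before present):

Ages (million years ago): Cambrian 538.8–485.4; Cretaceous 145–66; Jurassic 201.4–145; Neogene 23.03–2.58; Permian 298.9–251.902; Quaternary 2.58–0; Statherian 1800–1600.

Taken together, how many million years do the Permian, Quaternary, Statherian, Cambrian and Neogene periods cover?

323.428 million years

Duration is start − end for each: (298.9 − 251.902) + (2.58 − 0) + (1800 − 1600) + (538.8 − 485.4) + (23.03 − 2.58).
That is 46.998 + 2.58 + 200 + 53.4 + 20.45, which totals 323.428 million years.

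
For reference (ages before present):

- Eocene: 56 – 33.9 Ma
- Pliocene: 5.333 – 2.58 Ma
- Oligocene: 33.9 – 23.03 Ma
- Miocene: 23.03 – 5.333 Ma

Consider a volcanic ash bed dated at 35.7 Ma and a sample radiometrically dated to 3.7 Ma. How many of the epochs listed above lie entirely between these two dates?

The older date is 35.7 Ma and the younger is 3.7 Ma.
Epochs with start < 35.7 and end > 3.7 Ma: Oligocene (33.9–23.03), Miocene (23.03–5.333).
That is 2 complete epochs.

2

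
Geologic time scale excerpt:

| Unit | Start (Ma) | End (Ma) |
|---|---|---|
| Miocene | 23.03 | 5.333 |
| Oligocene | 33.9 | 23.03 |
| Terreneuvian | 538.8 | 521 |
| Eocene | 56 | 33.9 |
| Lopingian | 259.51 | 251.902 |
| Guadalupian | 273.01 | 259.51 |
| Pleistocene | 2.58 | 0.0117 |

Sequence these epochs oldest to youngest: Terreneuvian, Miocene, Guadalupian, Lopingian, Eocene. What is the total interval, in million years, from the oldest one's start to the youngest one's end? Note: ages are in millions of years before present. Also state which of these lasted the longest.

Start ages (Ma): Terreneuvian 538.8, Guadalupian 273.01, Lopingian 259.51, Eocene 56, Miocene 23.03.
Ordered oldest to youngest: Terreneuvian, Guadalupian, Lopingian, Eocene, Miocene.
Span = 538.8 − 5.333 = 533.467 Myr.
Durations: Guadalupian 13.5, Terreneuvian 17.8, Eocene 22.1, Lopingian 7.608, Miocene 17.697 → longest is Eocene (22.1 Myr).

Terreneuvian → Guadalupian → Lopingian → Eocene → Miocene; total span 533.467 Myr; longest is Eocene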